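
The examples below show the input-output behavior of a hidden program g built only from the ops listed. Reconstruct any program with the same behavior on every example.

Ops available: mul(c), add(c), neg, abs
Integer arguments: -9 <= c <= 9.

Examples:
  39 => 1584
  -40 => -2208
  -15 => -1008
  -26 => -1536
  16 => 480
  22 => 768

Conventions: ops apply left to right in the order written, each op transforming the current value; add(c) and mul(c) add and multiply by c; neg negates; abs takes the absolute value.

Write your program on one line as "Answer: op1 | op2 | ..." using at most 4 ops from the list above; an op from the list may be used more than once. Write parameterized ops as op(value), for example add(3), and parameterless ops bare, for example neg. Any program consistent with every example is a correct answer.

neg | add(6) | mul(-8) | mul(6)

Check, running the answer program on each example:
  39 -> -39 -> -33 -> 264 -> 1584
  -40 -> 40 -> 46 -> -368 -> -2208
  -15 -> 15 -> 21 -> -168 -> -1008
  -26 -> 26 -> 32 -> -256 -> -1536
  16 -> -16 -> -10 -> 80 -> 480
  22 -> -22 -> -16 -> 128 -> 768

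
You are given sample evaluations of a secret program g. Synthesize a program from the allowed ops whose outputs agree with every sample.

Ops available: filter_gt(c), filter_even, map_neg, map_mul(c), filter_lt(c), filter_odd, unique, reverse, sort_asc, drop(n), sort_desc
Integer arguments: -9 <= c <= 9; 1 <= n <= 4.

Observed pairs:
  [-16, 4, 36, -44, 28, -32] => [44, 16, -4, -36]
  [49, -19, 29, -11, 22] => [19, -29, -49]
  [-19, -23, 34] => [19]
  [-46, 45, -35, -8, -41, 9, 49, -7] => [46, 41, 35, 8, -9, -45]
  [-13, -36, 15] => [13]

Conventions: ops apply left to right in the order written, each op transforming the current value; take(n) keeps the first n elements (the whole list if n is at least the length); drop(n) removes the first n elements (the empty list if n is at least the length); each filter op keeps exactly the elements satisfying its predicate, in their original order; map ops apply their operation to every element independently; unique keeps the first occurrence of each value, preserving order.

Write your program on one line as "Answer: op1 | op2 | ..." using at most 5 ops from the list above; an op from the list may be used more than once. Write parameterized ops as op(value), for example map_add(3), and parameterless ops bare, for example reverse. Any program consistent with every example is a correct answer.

reverse | drop(2) | map_neg | sort_desc

Check, running the answer program on each example:
  [-16, 4, 36, -44, 28, -32] -> [-32, 28, -44, 36, 4, -16] -> [-44, 36, 4, -16] -> [44, -36, -4, 16] -> [44, 16, -4, -36]
  [49, -19, 29, -11, 22] -> [22, -11, 29, -19, 49] -> [29, -19, 49] -> [-29, 19, -49] -> [19, -29, -49]
  [-19, -23, 34] -> [34, -23, -19] -> [-19] -> [19] -> [19]
  [-46, 45, -35, -8, -41, 9, 49, -7] -> [-7, 49, 9, -41, -8, -35, 45, -46] -> [9, -41, -8, -35, 45, -46] -> [-9, 41, 8, 35, -45, 46] -> [46, 41, 35, 8, -9, -45]
  [-13, -36, 15] -> [15, -36, -13] -> [-13] -> [13] -> [13]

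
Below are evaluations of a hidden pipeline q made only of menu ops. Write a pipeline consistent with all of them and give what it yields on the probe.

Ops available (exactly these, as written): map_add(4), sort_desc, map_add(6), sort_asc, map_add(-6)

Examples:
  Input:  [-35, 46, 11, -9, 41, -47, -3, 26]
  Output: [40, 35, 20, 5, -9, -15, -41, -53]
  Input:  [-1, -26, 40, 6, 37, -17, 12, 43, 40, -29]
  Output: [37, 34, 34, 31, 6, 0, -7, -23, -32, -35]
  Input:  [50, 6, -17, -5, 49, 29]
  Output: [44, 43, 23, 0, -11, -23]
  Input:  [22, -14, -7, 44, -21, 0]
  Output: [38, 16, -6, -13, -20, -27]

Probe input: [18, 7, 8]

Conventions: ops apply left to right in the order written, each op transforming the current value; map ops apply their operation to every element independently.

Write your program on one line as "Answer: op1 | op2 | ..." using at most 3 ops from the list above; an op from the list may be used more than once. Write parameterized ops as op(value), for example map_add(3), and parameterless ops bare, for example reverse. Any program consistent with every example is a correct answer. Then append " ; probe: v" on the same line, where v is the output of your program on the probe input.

map_add(-6) | sort_desc ; probe: [12, 2, 1]

Check, running the answer program on each example:
  [-35, 46, 11, -9, 41, -47, -3, 26] -> [-41, 40, 5, -15, 35, -53, -9, 20] -> [40, 35, 20, 5, -9, -15, -41, -53]
  [-1, -26, 40, 6, 37, -17, 12, 43, 40, -29] -> [-7, -32, 34, 0, 31, -23, 6, 37, 34, -35] -> [37, 34, 34, 31, 6, 0, -7, -23, -32, -35]
  [50, 6, -17, -5, 49, 29] -> [44, 0, -23, -11, 43, 23] -> [44, 43, 23, 0, -11, -23]
  [22, -14, -7, 44, -21, 0] -> [16, -20, -13, 38, -27, -6] -> [38, 16, -6, -13, -20, -27]
  probe: [18, 7, 8] -> [12, 1, 2] -> [12, 2, 1]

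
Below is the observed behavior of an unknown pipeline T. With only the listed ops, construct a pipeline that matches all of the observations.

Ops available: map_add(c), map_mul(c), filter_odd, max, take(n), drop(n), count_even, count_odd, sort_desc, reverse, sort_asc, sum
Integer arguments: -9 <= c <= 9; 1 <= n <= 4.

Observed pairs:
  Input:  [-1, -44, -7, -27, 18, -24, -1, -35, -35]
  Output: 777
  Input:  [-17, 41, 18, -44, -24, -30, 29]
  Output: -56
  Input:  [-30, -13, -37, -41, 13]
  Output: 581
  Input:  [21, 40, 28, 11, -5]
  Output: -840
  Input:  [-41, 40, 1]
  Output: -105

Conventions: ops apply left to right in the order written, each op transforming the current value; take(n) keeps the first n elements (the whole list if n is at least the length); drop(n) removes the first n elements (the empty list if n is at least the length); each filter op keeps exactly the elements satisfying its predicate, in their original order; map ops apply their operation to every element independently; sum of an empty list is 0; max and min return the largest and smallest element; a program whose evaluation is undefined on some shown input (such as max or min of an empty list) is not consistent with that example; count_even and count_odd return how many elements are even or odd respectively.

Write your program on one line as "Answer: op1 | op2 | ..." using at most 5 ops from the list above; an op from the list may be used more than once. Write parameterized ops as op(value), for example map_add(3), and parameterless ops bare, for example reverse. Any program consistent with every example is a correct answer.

map_add(5) | reverse | map_mul(-7) | sum

Check, running the answer program on each example:
  [-1, -44, -7, -27, 18, -24, -1, -35, -35] -> [4, -39, -2, -22, 23, -19, 4, -30, -30] -> [-30, -30, 4, -19, 23, -22, -2, -39, 4] -> [210, 210, -28, 133, -161, 154, 14, 273, -28] -> 777
  [-17, 41, 18, -44, -24, -30, 29] -> [-12, 46, 23, -39, -19, -25, 34] -> [34, -25, -19, -39, 23, 46, -12] -> [-238, 175, 133, 273, -161, -322, 84] -> -56
  [-30, -13, -37, -41, 13] -> [-25, -8, -32, -36, 18] -> [18, -36, -32, -8, -25] -> [-126, 252, 224, 56, 175] -> 581
  [21, 40, 28, 11, -5] -> [26, 45, 33, 16, 0] -> [0, 16, 33, 45, 26] -> [0, -112, -231, -315, -182] -> -840
  [-41, 40, 1] -> [-36, 45, 6] -> [6, 45, -36] -> [-42, -315, 252] -> -105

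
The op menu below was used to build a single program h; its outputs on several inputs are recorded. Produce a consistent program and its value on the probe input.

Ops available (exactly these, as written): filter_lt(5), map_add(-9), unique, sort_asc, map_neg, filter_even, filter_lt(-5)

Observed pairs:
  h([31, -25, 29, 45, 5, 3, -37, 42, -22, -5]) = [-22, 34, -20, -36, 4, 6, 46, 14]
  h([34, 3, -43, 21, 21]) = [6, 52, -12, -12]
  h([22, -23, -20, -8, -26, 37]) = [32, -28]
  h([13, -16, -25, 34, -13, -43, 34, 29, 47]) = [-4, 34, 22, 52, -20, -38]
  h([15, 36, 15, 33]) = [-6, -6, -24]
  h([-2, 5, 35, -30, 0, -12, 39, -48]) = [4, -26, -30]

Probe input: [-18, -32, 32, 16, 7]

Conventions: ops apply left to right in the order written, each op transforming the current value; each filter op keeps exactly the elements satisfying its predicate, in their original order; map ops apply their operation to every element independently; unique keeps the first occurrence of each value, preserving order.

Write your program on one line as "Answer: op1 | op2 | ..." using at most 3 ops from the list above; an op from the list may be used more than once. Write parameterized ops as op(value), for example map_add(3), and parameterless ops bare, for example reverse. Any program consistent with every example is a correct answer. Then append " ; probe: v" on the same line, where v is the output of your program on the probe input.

map_add(-9) | map_neg | filter_even ; probe: [2]

Check, running the answer program on each example:
  [31, -25, 29, 45, 5, 3, -37, 42, -22, -5] -> [22, -34, 20, 36, -4, -6, -46, 33, -31, -14] -> [-22, 34, -20, -36, 4, 6, 46, -33, 31, 14] -> [-22, 34, -20, -36, 4, 6, 46, 14]
  [34, 3, -43, 21, 21] -> [25, -6, -52, 12, 12] -> [-25, 6, 52, -12, -12] -> [6, 52, -12, -12]
  [22, -23, -20, -8, -26, 37] -> [13, -32, -29, -17, -35, 28] -> [-13, 32, 29, 17, 35, -28] -> [32, -28]
  [13, -16, -25, 34, -13, -43, 34, 29, 47] -> [4, -25, -34, 25, -22, -52, 25, 20, 38] -> [-4, 25, 34, -25, 22, 52, -25, -20, -38] -> [-4, 34, 22, 52, -20, -38]
  [15, 36, 15, 33] -> [6, 27, 6, 24] -> [-6, -27, -6, -24] -> [-6, -6, -24]
  [-2, 5, 35, -30, 0, -12, 39, -48] -> [-11, -4, 26, -39, -9, -21, 30, -57] -> [11, 4, -26, 39, 9, 21, -30, 57] -> [4, -26, -30]
  probe: [-18, -32, 32, 16, 7] -> [-27, -41, 23, 7, -2] -> [27, 41, -23, -7, 2] -> [2]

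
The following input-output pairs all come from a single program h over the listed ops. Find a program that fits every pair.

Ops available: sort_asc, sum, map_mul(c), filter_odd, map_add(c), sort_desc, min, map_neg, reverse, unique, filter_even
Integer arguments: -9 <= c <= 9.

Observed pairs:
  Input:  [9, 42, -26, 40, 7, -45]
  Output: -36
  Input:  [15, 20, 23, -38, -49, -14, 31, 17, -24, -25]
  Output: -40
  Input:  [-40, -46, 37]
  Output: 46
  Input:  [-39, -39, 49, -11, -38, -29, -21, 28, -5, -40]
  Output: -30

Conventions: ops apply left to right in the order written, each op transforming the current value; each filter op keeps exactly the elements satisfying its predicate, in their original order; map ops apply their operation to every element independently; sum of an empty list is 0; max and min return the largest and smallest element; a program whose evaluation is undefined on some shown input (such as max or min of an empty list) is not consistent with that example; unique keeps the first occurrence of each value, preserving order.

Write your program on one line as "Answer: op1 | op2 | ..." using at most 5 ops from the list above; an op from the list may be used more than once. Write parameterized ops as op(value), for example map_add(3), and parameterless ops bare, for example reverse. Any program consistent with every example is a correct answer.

filter_odd | map_add(9) | sort_desc | min

Check, running the answer program on each example:
  [9, 42, -26, 40, 7, -45] -> [9, 7, -45] -> [18, 16, -36] -> [18, 16, -36] -> -36
  [15, 20, 23, -38, -49, -14, 31, 17, -24, -25] -> [15, 23, -49, 31, 17, -25] -> [24, 32, -40, 40, 26, -16] -> [40, 32, 26, 24, -16, -40] -> -40
  [-40, -46, 37] -> [37] -> [46] -> [46] -> 46
  [-39, -39, 49, -11, -38, -29, -21, 28, -5, -40] -> [-39, -39, 49, -11, -29, -21, -5] -> [-30, -30, 58, -2, -20, -12, 4] -> [58, 4, -2, -12, -20, -30, -30] -> -30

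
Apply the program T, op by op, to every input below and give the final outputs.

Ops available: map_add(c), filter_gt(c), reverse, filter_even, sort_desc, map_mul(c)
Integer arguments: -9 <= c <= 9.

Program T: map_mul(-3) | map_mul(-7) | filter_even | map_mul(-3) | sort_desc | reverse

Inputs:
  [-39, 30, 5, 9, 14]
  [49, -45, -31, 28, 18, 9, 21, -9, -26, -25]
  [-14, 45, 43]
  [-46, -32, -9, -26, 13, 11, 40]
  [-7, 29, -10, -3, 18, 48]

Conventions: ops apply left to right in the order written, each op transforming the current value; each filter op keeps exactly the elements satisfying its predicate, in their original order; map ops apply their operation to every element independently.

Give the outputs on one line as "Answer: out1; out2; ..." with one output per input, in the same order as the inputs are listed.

Execution, op by op:
  [-39, 30, 5, 9, 14] -> [117, -90, -15, -27, -42] -> [-819, 630, 105, 189, 294] -> [630, 294] -> [-1890, -882] -> [-882, -1890] -> [-1890, -882]
  [49, -45, -31, 28, 18, 9, 21, -9, -26, -25] -> [-147, 135, 93, -84, -54, -27, -63, 27, 78, 75] -> [1029, -945, -651, 588, 378, 189, 441, -189, -546, -525] -> [588, 378, -546] -> [-1764, -1134, 1638] -> [1638, -1134, -1764] -> [-1764, -1134, 1638]
  [-14, 45, 43] -> [42, -135, -129] -> [-294, 945, 903] -> [-294] -> [882] -> [882] -> [882]
  [-46, -32, -9, -26, 13, 11, 40] -> [138, 96, 27, 78, -39, -33, -120] -> [-966, -672, -189, -546, 273, 231, 840] -> [-966, -672, -546, 840] -> [2898, 2016, 1638, -2520] -> [2898, 2016, 1638, -2520] -> [-2520, 1638, 2016, 2898]
  [-7, 29, -10, -3, 18, 48] -> [21, -87, 30, 9, -54, -144] -> [-147, 609, -210, -63, 378, 1008] -> [-210, 378, 1008] -> [630, -1134, -3024] -> [630, -1134, -3024] -> [-3024, -1134, 630]

[-1890, -882]; [-1764, -1134, 1638]; [882]; [-2520, 1638, 2016, 2898]; [-3024, -1134, 630]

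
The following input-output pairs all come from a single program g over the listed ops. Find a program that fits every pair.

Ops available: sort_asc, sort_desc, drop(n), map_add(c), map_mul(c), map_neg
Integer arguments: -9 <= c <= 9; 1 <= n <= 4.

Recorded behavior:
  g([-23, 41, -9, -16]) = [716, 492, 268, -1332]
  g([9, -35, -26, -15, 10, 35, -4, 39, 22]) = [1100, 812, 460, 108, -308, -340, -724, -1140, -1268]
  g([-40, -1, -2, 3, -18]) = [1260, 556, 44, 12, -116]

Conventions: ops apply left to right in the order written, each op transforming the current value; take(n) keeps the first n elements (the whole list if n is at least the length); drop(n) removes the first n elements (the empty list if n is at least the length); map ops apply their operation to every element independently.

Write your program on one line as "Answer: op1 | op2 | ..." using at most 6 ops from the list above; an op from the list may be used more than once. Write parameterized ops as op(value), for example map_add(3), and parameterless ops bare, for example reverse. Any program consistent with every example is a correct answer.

map_mul(-8) | map_add(3) | map_add(-8) | map_mul(-4) | map_neg | sort_desc

Check, running the answer program on each example:
  [-23, 41, -9, -16] -> [184, -328, 72, 128] -> [187, -325, 75, 131] -> [179, -333, 67, 123] -> [-716, 1332, -268, -492] -> [716, -1332, 268, 492] -> [716, 492, 268, -1332]
  [9, -35, -26, -15, 10, 35, -4, 39, 22] -> [-72, 280, 208, 120, -80, -280, 32, -312, -176] -> [-69, 283, 211, 123, -77, -277, 35, -309, -173] -> [-77, 275, 203, 115, -85, -285, 27, -317, -181] -> [308, -1100, -812, -460, 340, 1140, -108, 1268, 724] -> [-308, 1100, 812, 460, -340, -1140, 108, -1268, -724] -> [1100, 812, 460, 108, -308, -340, -724, -1140, -1268]
  [-40, -1, -2, 3, -18] -> [320, 8, 16, -24, 144] -> [323, 11, 19, -21, 147] -> [315, 3, 11, -29, 139] -> [-1260, -12, -44, 116, -556] -> [1260, 12, 44, -116, 556] -> [1260, 556, 44, 12, -116]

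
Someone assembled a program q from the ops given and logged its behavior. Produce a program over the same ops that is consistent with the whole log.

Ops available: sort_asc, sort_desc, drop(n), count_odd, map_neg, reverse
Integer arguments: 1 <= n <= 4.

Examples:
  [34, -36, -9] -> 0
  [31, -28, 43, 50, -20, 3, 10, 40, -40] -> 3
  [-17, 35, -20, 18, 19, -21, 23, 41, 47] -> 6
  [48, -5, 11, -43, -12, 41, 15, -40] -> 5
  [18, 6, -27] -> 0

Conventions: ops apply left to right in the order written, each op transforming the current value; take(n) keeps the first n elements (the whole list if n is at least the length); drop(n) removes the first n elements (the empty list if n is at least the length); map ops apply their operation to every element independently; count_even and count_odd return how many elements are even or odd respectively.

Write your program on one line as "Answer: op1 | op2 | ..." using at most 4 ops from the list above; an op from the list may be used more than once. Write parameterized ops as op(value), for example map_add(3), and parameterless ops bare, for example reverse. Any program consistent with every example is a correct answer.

reverse | drop(1) | sort_desc | count_odd

Check, running the answer program on each example:
  [34, -36, -9] -> [-9, -36, 34] -> [-36, 34] -> [34, -36] -> 0
  [31, -28, 43, 50, -20, 3, 10, 40, -40] -> [-40, 40, 10, 3, -20, 50, 43, -28, 31] -> [40, 10, 3, -20, 50, 43, -28, 31] -> [50, 43, 40, 31, 10, 3, -20, -28] -> 3
  [-17, 35, -20, 18, 19, -21, 23, 41, 47] -> [47, 41, 23, -21, 19, 18, -20, 35, -17] -> [41, 23, -21, 19, 18, -20, 35, -17] -> [41, 35, 23, 19, 18, -17, -20, -21] -> 6
  [48, -5, 11, -43, -12, 41, 15, -40] -> [-40, 15, 41, -12, -43, 11, -5, 48] -> [15, 41, -12, -43, 11, -5, 48] -> [48, 41, 15, 11, -5, -12, -43] -> 5
  [18, 6, -27] -> [-27, 6, 18] -> [6, 18] -> [18, 6] -> 0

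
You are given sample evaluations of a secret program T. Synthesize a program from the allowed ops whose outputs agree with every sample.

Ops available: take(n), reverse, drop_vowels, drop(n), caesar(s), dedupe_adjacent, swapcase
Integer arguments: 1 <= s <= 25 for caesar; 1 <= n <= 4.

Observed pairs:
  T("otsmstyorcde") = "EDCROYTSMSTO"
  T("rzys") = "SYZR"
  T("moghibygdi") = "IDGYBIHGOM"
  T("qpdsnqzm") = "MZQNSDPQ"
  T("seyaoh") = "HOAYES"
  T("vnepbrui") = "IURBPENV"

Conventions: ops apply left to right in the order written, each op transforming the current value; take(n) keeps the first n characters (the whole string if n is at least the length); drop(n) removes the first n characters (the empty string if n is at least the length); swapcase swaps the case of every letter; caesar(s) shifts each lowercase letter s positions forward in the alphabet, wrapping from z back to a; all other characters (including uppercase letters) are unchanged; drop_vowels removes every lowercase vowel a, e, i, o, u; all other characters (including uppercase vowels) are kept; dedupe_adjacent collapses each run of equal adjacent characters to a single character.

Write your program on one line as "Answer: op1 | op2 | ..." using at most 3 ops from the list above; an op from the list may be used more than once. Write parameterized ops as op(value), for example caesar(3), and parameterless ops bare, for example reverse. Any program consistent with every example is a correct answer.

reverse | swapcase

Check, running the answer program on each example:
  "otsmstyorcde" -> "edcroytsmsto" -> "EDCROYTSMSTO"
  "rzys" -> "syzr" -> "SYZR"
  "moghibygdi" -> "idgybihgom" -> "IDGYBIHGOM"
  "qpdsnqzm" -> "mzqnsdpq" -> "MZQNSDPQ"
  "seyaoh" -> "hoayes" -> "HOAYES"
  "vnepbrui" -> "iurbpenv" -> "IURBPENV"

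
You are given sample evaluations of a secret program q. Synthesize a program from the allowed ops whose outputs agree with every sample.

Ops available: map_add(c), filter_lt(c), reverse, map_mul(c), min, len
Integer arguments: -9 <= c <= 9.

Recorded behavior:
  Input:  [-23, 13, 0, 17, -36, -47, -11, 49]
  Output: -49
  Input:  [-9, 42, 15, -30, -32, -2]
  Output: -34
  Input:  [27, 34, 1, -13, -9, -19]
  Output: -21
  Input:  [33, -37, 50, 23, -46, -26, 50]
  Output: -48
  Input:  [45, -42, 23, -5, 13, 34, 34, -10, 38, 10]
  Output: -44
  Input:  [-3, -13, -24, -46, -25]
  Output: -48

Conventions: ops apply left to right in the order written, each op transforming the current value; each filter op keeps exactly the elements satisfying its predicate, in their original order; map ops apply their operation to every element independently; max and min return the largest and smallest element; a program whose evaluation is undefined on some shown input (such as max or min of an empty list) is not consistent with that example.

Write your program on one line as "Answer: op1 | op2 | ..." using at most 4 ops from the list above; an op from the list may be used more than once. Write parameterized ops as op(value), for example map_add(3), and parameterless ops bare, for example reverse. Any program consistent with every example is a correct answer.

reverse | map_add(-2) | min

Check, running the answer program on each example:
  [-23, 13, 0, 17, -36, -47, -11, 49] -> [49, -11, -47, -36, 17, 0, 13, -23] -> [47, -13, -49, -38, 15, -2, 11, -25] -> -49
  [-9, 42, 15, -30, -32, -2] -> [-2, -32, -30, 15, 42, -9] -> [-4, -34, -32, 13, 40, -11] -> -34
  [27, 34, 1, -13, -9, -19] -> [-19, -9, -13, 1, 34, 27] -> [-21, -11, -15, -1, 32, 25] -> -21
  [33, -37, 50, 23, -46, -26, 50] -> [50, -26, -46, 23, 50, -37, 33] -> [48, -28, -48, 21, 48, -39, 31] -> -48
  [45, -42, 23, -5, 13, 34, 34, -10, 38, 10] -> [10, 38, -10, 34, 34, 13, -5, 23, -42, 45] -> [8, 36, -12, 32, 32, 11, -7, 21, -44, 43] -> -44
  [-3, -13, -24, -46, -25] -> [-25, -46, -24, -13, -3] -> [-27, -48, -26, -15, -5] -> -48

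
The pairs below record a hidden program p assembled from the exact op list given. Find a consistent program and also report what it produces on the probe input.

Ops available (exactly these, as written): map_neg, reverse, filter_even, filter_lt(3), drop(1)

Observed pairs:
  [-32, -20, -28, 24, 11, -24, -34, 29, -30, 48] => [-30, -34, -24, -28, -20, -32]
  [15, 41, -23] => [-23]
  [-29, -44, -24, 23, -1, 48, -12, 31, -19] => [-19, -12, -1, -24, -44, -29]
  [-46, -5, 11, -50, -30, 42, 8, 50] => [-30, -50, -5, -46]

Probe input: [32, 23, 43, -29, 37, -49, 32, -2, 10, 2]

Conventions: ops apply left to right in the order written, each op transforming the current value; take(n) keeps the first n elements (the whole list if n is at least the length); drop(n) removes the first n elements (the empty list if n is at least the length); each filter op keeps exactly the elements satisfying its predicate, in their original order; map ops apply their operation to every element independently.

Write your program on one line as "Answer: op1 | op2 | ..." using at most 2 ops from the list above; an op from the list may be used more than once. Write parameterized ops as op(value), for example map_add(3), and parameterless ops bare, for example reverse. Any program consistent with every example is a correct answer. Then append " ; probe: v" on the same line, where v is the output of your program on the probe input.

filter_lt(3) | reverse ; probe: [2, -2, -49, -29]

Check, running the answer program on each example:
  [-32, -20, -28, 24, 11, -24, -34, 29, -30, 48] -> [-32, -20, -28, -24, -34, -30] -> [-30, -34, -24, -28, -20, -32]
  [15, 41, -23] -> [-23] -> [-23]
  [-29, -44, -24, 23, -1, 48, -12, 31, -19] -> [-29, -44, -24, -1, -12, -19] -> [-19, -12, -1, -24, -44, -29]
  [-46, -5, 11, -50, -30, 42, 8, 50] -> [-46, -5, -50, -30] -> [-30, -50, -5, -46]
  probe: [32, 23, 43, -29, 37, -49, 32, -2, 10, 2] -> [-29, -49, -2, 2] -> [2, -2, -49, -29]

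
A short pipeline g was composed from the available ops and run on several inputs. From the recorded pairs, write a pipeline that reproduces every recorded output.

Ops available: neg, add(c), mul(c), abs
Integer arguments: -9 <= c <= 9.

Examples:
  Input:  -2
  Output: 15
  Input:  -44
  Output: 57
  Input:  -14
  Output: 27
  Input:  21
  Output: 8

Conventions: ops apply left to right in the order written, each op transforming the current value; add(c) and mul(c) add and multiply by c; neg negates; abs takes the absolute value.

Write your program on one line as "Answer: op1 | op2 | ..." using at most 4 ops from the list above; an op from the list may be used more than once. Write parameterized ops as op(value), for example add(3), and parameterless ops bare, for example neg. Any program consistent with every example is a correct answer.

add(-3) | add(-5) | add(-5) | abs

Check, running the answer program on each example:
  -2 -> -5 -> -10 -> -15 -> 15
  -44 -> -47 -> -52 -> -57 -> 57
  -14 -> -17 -> -22 -> -27 -> 27
  21 -> 18 -> 13 -> 8 -> 8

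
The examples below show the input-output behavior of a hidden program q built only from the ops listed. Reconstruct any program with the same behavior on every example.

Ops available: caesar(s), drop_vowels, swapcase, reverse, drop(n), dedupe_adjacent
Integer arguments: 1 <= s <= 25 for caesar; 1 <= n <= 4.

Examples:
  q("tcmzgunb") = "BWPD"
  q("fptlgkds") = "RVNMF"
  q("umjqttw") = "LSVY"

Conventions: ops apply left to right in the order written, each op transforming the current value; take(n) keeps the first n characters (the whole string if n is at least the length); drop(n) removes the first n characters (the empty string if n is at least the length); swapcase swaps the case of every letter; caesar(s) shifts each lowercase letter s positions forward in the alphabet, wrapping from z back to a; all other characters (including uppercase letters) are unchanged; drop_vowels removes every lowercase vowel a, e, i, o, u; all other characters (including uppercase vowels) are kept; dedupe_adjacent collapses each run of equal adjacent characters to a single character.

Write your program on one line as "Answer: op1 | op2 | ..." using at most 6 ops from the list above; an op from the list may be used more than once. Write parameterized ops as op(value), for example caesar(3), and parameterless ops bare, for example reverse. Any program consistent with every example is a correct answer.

drop(1) | caesar(2) | dedupe_adjacent | drop_vowels | swapcase

Check, running the answer program on each example:
  "tcmzgunb" -> "cmzgunb" -> "eobiwpd" -> "eobiwpd" -> "bwpd" -> "BWPD"
  "fptlgkds" -> "ptlgkds" -> "rvnimfu" -> "rvnimfu" -> "rvnmf" -> "RVNMF"
  "umjqttw" -> "mjqttw" -> "olsvvy" -> "olsvy" -> "lsvy" -> "LSVY"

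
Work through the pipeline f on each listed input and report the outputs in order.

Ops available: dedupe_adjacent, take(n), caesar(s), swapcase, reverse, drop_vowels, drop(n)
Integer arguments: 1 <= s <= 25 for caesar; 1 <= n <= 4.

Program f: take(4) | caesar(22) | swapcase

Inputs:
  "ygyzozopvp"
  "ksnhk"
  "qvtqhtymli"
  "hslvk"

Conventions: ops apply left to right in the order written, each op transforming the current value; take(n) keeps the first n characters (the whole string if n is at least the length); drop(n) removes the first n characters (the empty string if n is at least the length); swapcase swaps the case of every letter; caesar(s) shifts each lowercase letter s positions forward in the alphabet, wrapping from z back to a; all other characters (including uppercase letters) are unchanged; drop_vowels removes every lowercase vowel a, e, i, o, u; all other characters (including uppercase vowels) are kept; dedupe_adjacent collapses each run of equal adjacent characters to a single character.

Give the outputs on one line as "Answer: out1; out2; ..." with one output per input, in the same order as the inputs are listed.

Execution, op by op:
  "ygyzozopvp" -> "ygyz" -> "ucuv" -> "UCUV"
  "ksnhk" -> "ksnh" -> "gojd" -> "GOJD"
  "qvtqhtymli" -> "qvtq" -> "mrpm" -> "MRPM"
  "hslvk" -> "hslv" -> "dohr" -> "DOHR"

"UCUV"; "GOJD"; "MRPM"; "DOHR"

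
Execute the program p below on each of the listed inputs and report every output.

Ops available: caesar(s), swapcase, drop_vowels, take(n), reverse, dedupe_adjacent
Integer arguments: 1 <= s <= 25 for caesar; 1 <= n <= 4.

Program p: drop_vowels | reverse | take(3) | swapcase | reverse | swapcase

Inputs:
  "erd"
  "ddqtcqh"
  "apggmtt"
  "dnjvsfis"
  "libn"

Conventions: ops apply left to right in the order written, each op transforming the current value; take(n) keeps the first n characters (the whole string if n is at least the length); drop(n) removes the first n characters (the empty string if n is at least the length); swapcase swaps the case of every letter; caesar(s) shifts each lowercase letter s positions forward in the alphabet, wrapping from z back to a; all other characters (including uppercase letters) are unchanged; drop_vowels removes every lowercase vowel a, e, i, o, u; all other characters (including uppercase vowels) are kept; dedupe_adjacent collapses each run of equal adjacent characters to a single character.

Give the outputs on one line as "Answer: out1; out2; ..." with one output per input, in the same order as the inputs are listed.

"rd"; "cqh"; "mtt"; "sfs"; "lbn"

Execution, op by op:
  "erd" -> "rd" -> "dr" -> "dr" -> "DR" -> "RD" -> "rd"
  "ddqtcqh" -> "ddqtcqh" -> "hqctqdd" -> "hqc" -> "HQC" -> "CQH" -> "cqh"
  "apggmtt" -> "pggmtt" -> "ttmggp" -> "ttm" -> "TTM" -> "MTT" -> "mtt"
  "dnjvsfis" -> "dnjvsfs" -> "sfsvjnd" -> "sfs" -> "SFS" -> "SFS" -> "sfs"
  "libn" -> "lbn" -> "nbl" -> "nbl" -> "NBL" -> "LBN" -> "lbn"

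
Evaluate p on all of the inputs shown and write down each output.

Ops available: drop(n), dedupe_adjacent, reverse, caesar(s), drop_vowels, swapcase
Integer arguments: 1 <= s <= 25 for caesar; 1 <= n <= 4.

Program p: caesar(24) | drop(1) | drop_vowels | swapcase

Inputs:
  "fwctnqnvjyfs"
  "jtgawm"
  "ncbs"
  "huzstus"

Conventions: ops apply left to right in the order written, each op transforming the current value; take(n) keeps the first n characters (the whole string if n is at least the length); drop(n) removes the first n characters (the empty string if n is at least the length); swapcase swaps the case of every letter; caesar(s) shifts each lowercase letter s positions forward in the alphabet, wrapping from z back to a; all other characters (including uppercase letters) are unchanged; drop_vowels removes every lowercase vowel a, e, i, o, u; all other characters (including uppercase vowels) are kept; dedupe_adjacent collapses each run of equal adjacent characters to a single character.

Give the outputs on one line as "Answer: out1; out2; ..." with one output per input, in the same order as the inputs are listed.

"RLLTHWDQ"; "RYK"; "ZQ"; "SXQRSQ"

Execution, op by op:
  "fwctnqnvjyfs" -> "duarlolthwdq" -> "uarlolthwdq" -> "rllthwdq" -> "RLLTHWDQ"
  "jtgawm" -> "hreyuk" -> "reyuk" -> "ryk" -> "RYK"
  "ncbs" -> "lazq" -> "azq" -> "zq" -> "ZQ"
  "huzstus" -> "fsxqrsq" -> "sxqrsq" -> "sxqrsq" -> "SXQRSQ"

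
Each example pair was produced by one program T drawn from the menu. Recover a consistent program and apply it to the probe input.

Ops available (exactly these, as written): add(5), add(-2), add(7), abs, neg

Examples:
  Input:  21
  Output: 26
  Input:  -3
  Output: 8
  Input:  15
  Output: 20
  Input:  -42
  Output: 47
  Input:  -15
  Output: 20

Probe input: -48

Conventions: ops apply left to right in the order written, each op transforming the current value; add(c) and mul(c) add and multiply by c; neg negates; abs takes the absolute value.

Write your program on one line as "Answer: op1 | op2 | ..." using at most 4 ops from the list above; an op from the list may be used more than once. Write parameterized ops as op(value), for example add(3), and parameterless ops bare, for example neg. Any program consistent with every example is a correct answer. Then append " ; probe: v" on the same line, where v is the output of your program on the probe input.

neg | abs | add(5) ; probe: 53

Check, running the answer program on each example:
  21 -> -21 -> 21 -> 26
  -3 -> 3 -> 3 -> 8
  15 -> -15 -> 15 -> 20
  -42 -> 42 -> 42 -> 47
  -15 -> 15 -> 15 -> 20
  probe: -48 -> 48 -> 48 -> 53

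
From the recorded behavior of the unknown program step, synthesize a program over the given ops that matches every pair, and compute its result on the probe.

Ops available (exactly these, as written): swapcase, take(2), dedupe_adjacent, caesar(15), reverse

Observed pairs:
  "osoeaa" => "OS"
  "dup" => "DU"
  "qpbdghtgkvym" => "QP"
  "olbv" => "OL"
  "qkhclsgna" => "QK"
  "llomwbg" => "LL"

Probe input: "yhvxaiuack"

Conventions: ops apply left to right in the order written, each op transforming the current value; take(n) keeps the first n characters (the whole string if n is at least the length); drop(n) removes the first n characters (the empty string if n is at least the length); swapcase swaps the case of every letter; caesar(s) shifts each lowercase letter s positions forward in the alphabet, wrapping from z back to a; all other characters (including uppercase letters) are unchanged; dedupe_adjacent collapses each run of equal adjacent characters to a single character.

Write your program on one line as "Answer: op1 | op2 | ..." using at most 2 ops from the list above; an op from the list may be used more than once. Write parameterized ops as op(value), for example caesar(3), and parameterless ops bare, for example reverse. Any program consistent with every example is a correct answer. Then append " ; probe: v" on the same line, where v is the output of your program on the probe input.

swapcase | take(2) ; probe: "YH"

Check, running the answer program on each example:
  "osoeaa" -> "OSOEAA" -> "OS"
  "dup" -> "DUP" -> "DU"
  "qpbdghtgkvym" -> "QPBDGHTGKVYM" -> "QP"
  "olbv" -> "OLBV" -> "OL"
  "qkhclsgna" -> "QKHCLSGNA" -> "QK"
  "llomwbg" -> "LLOMWBG" -> "LL"
  probe: "yhvxaiuack" -> "YHVXAIUACK" -> "YH"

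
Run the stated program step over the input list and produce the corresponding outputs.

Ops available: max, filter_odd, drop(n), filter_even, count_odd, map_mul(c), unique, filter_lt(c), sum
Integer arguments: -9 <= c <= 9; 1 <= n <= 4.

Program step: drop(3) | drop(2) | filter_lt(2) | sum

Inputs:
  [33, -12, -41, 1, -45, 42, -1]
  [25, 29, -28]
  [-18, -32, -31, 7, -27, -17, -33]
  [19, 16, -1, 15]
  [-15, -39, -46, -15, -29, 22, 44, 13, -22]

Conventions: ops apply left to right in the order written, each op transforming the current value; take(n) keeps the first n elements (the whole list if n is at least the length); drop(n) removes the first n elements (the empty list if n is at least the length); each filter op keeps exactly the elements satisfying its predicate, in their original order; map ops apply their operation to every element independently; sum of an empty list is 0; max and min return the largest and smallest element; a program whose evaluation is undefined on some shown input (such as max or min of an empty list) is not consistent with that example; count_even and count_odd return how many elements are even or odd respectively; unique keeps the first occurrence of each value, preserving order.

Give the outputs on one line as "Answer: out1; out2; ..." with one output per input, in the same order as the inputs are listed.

Execution, op by op:
  [33, -12, -41, 1, -45, 42, -1] -> [1, -45, 42, -1] -> [42, -1] -> [-1] -> -1
  [25, 29, -28] -> [] -> [] -> [] -> 0
  [-18, -32, -31, 7, -27, -17, -33] -> [7, -27, -17, -33] -> [-17, -33] -> [-17, -33] -> -50
  [19, 16, -1, 15] -> [15] -> [] -> [] -> 0
  [-15, -39, -46, -15, -29, 22, 44, 13, -22] -> [-15, -29, 22, 44, 13, -22] -> [22, 44, 13, -22] -> [-22] -> -22

-1; 0; -50; 0; -22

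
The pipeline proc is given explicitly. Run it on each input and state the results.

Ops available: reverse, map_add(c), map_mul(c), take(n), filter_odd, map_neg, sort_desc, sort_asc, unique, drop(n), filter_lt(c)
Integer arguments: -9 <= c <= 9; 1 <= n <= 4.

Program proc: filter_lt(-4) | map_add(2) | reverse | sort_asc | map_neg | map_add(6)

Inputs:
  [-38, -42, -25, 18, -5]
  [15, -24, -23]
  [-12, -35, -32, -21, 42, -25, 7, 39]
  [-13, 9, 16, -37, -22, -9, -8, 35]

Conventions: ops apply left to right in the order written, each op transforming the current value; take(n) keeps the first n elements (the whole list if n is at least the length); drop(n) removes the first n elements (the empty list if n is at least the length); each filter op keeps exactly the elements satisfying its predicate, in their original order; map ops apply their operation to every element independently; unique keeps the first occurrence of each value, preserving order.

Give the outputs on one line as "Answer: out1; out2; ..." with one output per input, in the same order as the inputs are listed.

[46, 42, 29, 9]; [28, 27]; [39, 36, 29, 25, 16]; [41, 26, 17, 13, 12]

Execution, op by op:
  [-38, -42, -25, 18, -5] -> [-38, -42, -25, -5] -> [-36, -40, -23, -3] -> [-3, -23, -40, -36] -> [-40, -36, -23, -3] -> [40, 36, 23, 3] -> [46, 42, 29, 9]
  [15, -24, -23] -> [-24, -23] -> [-22, -21] -> [-21, -22] -> [-22, -21] -> [22, 21] -> [28, 27]
  [-12, -35, -32, -21, 42, -25, 7, 39] -> [-12, -35, -32, -21, -25] -> [-10, -33, -30, -19, -23] -> [-23, -19, -30, -33, -10] -> [-33, -30, -23, -19, -10] -> [33, 30, 23, 19, 10] -> [39, 36, 29, 25, 16]
  [-13, 9, 16, -37, -22, -9, -8, 35] -> [-13, -37, -22, -9, -8] -> [-11, -35, -20, -7, -6] -> [-6, -7, -20, -35, -11] -> [-35, -20, -11, -7, -6] -> [35, 20, 11, 7, 6] -> [41, 26, 17, 13, 12]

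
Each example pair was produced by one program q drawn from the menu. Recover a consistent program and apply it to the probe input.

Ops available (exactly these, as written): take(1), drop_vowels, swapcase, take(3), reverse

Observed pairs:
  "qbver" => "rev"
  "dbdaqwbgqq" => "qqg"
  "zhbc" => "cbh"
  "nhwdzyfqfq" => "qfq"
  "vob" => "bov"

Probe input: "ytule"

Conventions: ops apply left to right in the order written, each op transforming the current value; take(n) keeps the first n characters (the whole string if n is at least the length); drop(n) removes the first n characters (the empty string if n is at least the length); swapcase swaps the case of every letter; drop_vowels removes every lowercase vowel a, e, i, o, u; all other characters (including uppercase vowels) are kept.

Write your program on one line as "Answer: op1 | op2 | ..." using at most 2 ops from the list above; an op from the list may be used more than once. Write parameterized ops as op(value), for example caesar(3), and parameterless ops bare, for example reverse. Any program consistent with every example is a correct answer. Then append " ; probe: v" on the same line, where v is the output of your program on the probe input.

reverse | take(3) ; probe: "elu"

Check, running the answer program on each example:
  "qbver" -> "revbq" -> "rev"
  "dbdaqwbgqq" -> "qqgbwqadbd" -> "qqg"
  "zhbc" -> "cbhz" -> "cbh"
  "nhwdzyfqfq" -> "qfqfyzdwhn" -> "qfq"
  "vob" -> "bov" -> "bov"
  probe: "ytule" -> "eluty" -> "elu"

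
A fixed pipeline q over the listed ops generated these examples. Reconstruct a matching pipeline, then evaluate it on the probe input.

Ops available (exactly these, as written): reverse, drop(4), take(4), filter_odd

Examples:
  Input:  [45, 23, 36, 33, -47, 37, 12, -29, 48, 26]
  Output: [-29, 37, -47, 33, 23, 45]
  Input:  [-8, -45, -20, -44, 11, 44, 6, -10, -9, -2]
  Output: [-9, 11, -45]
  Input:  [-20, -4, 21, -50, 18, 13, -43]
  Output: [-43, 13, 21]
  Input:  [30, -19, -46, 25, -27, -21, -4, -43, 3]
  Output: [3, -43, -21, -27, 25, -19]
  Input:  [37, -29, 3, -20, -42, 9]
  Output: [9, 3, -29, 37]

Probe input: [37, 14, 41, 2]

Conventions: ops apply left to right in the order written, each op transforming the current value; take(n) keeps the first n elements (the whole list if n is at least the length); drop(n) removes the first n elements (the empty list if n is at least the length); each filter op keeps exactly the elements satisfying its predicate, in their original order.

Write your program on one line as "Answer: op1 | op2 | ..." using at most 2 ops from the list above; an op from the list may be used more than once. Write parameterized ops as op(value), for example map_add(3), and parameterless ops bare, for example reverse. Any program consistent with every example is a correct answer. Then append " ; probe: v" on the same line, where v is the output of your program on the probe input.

filter_odd | reverse ; probe: [41, 37]

Check, running the answer program on each example:
  [45, 23, 36, 33, -47, 37, 12, -29, 48, 26] -> [45, 23, 33, -47, 37, -29] -> [-29, 37, -47, 33, 23, 45]
  [-8, -45, -20, -44, 11, 44, 6, -10, -9, -2] -> [-45, 11, -9] -> [-9, 11, -45]
  [-20, -4, 21, -50, 18, 13, -43] -> [21, 13, -43] -> [-43, 13, 21]
  [30, -19, -46, 25, -27, -21, -4, -43, 3] -> [-19, 25, -27, -21, -43, 3] -> [3, -43, -21, -27, 25, -19]
  [37, -29, 3, -20, -42, 9] -> [37, -29, 3, 9] -> [9, 3, -29, 37]
  probe: [37, 14, 41, 2] -> [37, 41] -> [41, 37]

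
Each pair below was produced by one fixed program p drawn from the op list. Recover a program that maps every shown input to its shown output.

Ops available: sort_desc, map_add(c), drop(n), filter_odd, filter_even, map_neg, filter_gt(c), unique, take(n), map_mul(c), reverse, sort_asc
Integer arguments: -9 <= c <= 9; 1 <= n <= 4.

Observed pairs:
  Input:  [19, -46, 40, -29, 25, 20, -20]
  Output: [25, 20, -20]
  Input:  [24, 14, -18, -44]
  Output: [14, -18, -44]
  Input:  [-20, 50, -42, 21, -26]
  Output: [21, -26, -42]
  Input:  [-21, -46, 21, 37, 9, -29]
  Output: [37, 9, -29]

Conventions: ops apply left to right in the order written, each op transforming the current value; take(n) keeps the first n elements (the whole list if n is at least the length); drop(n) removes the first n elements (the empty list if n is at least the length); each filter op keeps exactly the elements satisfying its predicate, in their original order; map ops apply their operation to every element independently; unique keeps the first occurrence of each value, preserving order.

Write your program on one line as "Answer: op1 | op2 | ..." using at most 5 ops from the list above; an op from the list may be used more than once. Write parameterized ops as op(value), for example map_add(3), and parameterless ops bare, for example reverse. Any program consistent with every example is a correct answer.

reverse | take(3) | reverse | sort_desc

Check, running the answer program on each example:
  [19, -46, 40, -29, 25, 20, -20] -> [-20, 20, 25, -29, 40, -46, 19] -> [-20, 20, 25] -> [25, 20, -20] -> [25, 20, -20]
  [24, 14, -18, -44] -> [-44, -18, 14, 24] -> [-44, -18, 14] -> [14, -18, -44] -> [14, -18, -44]
  [-20, 50, -42, 21, -26] -> [-26, 21, -42, 50, -20] -> [-26, 21, -42] -> [-42, 21, -26] -> [21, -26, -42]
  [-21, -46, 21, 37, 9, -29] -> [-29, 9, 37, 21, -46, -21] -> [-29, 9, 37] -> [37, 9, -29] -> [37, 9, -29]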